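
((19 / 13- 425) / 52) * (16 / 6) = -11012 / 507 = -21.72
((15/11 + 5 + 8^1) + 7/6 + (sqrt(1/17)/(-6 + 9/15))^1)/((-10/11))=-205/12 + 11 * sqrt(17)/918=-17.03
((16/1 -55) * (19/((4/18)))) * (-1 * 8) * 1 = 26676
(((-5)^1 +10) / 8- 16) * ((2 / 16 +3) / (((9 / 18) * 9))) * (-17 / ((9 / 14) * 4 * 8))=121975 / 13824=8.82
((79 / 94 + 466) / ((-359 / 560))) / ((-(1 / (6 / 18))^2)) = 12287240 / 151857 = 80.91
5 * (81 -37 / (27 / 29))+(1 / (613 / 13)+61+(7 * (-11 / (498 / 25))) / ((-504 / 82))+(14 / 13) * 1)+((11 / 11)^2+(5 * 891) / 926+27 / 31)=275.71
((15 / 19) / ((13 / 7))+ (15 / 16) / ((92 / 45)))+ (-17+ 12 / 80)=-29025527 / 1817920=-15.97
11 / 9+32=299 / 9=33.22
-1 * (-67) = 67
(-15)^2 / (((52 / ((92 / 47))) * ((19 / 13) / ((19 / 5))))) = 1035 / 47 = 22.02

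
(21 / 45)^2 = 49 / 225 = 0.22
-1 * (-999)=999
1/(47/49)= 49/47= 1.04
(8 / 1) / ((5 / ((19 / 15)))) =152 / 75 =2.03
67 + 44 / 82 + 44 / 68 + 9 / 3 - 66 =3613 / 697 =5.18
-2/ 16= -1/ 8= -0.12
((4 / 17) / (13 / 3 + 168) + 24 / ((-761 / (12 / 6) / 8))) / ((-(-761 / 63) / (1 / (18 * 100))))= -5890227 / 254494723450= -0.00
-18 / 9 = -2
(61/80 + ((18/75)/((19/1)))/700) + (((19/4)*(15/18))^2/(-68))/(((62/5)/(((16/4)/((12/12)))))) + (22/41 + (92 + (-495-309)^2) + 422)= 1338556547163055271/2069086320000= 646931.22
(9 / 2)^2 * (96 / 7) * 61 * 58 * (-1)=-6877872 / 7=-982553.14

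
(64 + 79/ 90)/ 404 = 5839/ 36360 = 0.16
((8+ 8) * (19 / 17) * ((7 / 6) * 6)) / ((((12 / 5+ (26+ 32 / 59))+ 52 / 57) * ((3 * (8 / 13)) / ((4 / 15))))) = 7752836 / 12801153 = 0.61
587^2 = 344569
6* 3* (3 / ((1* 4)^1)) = 27 / 2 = 13.50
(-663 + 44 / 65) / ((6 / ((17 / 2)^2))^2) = -96038.00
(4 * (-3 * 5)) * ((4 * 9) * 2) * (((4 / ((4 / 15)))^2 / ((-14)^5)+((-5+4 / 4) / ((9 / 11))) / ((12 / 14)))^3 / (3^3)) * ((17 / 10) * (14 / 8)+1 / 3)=225615412422172430708678567 / 2296535118648313503744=98241.66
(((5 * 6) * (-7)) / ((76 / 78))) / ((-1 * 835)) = 819 / 3173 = 0.26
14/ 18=0.78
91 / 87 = 1.05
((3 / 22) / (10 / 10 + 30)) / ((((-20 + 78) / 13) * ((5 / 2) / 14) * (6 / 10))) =0.01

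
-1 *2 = -2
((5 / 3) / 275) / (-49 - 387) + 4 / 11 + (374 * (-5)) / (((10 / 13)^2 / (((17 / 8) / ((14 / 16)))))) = -3864800581 / 503580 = -7674.65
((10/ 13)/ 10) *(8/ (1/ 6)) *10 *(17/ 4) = 2040/ 13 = 156.92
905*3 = 2715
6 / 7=0.86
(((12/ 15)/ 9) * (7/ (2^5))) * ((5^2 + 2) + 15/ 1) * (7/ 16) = 343/ 960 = 0.36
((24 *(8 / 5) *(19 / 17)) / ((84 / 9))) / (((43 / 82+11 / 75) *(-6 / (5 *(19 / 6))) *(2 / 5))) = -22201500 / 491113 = -45.21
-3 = -3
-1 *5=-5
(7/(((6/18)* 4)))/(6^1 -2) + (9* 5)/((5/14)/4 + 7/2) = 14847/1072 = 13.85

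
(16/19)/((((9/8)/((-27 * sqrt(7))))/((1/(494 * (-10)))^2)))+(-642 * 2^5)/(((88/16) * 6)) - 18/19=-130310/209 - 24 * sqrt(7)/28979275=-623.49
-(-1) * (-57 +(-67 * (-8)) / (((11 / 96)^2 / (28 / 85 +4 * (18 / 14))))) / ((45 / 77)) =487266877 / 1275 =382170.10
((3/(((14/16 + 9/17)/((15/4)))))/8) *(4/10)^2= 153/955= 0.16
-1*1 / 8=-1 / 8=-0.12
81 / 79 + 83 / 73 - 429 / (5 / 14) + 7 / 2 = -68946659 / 57670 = -1195.54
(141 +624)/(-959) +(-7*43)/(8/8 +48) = -6656/959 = -6.94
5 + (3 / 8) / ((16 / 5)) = 655 / 128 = 5.12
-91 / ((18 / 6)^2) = -91 / 9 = -10.11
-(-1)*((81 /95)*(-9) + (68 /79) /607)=-34951277 /4555535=-7.67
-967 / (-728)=967 / 728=1.33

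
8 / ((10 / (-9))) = -36 / 5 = -7.20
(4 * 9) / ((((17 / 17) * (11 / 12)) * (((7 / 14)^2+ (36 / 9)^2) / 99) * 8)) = 1944 / 65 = 29.91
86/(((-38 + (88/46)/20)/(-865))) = 8554850/4359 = 1962.57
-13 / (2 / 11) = -143 / 2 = -71.50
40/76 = 10/19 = 0.53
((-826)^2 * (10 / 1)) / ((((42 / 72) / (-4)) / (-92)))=4304186880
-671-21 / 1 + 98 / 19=-13050 / 19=-686.84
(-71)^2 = 5041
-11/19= -0.58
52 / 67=0.78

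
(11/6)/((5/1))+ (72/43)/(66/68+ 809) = 13099387/35525310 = 0.37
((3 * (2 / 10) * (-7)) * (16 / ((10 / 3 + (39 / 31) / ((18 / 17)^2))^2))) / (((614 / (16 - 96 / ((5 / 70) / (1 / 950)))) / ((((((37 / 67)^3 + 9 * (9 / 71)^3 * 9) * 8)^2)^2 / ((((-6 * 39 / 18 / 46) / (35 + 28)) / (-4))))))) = -167782514117073499806590223496879554356815290614915153264640 / 46238106952676171527139567334638311387014859999424288269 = -3628.66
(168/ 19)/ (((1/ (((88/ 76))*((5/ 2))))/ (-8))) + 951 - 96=650.24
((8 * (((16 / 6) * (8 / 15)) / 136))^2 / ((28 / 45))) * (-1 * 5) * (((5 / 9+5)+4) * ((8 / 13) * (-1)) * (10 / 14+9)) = 2818048 / 877149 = 3.21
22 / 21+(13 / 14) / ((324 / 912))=692 / 189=3.66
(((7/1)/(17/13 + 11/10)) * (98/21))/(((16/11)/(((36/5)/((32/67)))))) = 1408407/10016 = 140.62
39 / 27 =13 / 9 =1.44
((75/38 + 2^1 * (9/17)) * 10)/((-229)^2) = 9795/16938443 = 0.00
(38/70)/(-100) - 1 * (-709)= 2481481/3500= 708.99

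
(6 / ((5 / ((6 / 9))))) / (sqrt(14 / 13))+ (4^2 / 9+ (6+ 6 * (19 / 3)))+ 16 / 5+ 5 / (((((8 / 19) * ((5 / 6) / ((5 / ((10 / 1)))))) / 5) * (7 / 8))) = 2 * sqrt(182) / 35+ 28253 / 315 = 90.46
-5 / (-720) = 1 / 144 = 0.01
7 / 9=0.78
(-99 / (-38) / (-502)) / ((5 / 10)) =-99 / 9538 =-0.01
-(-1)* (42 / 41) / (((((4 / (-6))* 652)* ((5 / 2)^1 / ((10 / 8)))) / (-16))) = 126 / 6683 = 0.02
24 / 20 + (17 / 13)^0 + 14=81 / 5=16.20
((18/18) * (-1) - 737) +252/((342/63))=-691.58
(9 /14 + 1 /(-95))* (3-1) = 841 /665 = 1.26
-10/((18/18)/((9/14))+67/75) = -4.08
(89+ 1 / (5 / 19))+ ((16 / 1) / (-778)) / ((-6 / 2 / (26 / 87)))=47110496 / 507645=92.80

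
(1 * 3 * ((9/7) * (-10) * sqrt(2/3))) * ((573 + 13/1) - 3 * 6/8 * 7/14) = -210555 * sqrt(6)/28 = -18419.73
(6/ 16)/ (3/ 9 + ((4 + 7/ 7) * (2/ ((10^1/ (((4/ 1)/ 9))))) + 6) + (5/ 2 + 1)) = 27/ 740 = 0.04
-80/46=-40/23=-1.74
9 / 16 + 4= 4.56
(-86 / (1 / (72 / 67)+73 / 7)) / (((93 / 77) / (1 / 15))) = -370832 / 887375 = -0.42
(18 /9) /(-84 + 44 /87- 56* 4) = -87 /13376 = -0.01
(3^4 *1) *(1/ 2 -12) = -1863/ 2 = -931.50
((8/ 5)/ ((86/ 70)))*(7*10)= 3920/ 43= 91.16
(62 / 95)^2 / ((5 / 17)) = 65348 / 45125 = 1.45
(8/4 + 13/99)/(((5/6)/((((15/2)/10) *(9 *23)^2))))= 9041139/110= 82192.17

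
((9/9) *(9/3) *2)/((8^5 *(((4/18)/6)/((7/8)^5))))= 0.00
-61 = -61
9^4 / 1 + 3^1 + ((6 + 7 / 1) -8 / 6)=19727 / 3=6575.67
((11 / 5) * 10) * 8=176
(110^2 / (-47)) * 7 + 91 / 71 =-6009423 / 3337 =-1800.85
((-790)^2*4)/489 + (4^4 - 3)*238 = 31941046/489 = 65319.11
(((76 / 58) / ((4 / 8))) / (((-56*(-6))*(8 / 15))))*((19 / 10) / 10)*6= 1083 / 64960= 0.02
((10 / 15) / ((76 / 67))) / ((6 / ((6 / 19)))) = 67 / 2166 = 0.03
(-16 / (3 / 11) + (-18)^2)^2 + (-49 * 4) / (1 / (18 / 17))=10739720 / 153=70194.25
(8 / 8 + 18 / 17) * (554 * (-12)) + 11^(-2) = -28154263 / 2057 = -13687.05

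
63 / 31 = 2.03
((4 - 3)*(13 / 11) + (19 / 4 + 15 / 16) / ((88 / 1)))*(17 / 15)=1989 / 1408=1.41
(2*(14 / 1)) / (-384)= -0.07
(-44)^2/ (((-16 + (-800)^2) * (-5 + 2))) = -0.00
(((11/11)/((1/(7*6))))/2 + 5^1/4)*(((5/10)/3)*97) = 8633/24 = 359.71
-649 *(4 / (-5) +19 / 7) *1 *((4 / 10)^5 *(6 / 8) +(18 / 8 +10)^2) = -326275081847 / 1750000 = -186442.90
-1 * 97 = -97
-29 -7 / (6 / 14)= -136 / 3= -45.33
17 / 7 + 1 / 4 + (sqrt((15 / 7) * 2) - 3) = -9 / 28 + sqrt(210) / 7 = 1.75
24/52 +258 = 3360/13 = 258.46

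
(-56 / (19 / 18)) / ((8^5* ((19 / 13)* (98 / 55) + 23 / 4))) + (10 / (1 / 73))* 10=1696747014155 / 232431104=7300.00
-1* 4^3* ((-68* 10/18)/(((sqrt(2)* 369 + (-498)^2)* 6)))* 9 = 149904640/10250951949 -223040* sqrt(2)/10250951949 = 0.01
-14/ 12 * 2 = -7/ 3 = -2.33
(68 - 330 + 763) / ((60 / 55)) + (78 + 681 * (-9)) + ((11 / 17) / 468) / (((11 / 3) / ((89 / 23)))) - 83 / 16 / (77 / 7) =-15008534603 / 2683824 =-5592.22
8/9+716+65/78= 12919/18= 717.72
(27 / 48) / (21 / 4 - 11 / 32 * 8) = 9 / 40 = 0.22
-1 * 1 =-1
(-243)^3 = -14348907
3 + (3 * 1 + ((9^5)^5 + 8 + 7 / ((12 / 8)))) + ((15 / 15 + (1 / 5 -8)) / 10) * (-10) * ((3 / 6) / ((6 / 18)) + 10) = 717897987691852588770345.90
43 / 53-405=-21422 / 53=-404.19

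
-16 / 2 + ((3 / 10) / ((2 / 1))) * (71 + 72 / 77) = 4297 / 1540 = 2.79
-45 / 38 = -1.18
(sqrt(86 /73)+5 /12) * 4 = 6.01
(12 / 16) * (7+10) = 51 / 4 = 12.75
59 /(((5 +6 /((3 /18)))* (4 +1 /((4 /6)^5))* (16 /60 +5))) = 28320 /1201669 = 0.02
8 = 8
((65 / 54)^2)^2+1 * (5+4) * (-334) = -25542335711 / 8503056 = -3003.90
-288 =-288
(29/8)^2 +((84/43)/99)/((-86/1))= 51314401/3905088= 13.14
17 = 17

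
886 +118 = 1004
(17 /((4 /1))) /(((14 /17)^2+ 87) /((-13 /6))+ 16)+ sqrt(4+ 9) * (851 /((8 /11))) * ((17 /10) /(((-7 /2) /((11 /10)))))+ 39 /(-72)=-1750507 * sqrt(13) /2800-197275 /275766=-2254.84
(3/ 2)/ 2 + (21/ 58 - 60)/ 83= 303/ 9628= 0.03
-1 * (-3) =3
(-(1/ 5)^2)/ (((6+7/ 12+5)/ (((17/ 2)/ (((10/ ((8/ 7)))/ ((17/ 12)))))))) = -578/ 121625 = -0.00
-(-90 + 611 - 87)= -434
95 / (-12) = -7.92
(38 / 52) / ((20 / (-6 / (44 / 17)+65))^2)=36131179 / 5033600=7.18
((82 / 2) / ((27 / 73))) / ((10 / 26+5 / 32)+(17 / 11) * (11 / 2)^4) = 1245088 / 15890229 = 0.08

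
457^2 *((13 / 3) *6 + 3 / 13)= 71217509 / 13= 5478269.92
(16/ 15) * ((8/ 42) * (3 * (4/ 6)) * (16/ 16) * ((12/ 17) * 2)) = 1024/ 1785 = 0.57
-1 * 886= -886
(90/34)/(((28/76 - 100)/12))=-3420/10727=-0.32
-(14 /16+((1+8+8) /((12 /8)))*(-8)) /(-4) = -2155 /96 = -22.45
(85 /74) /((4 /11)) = 935 /296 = 3.16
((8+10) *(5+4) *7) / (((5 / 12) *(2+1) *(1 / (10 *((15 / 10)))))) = 13608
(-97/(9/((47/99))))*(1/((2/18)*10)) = -4559/990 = -4.61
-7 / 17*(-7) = 2.88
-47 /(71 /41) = -1927 /71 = -27.14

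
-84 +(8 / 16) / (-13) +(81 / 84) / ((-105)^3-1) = -35411779691 / 421375864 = -84.04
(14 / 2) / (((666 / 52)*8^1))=91 / 1332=0.07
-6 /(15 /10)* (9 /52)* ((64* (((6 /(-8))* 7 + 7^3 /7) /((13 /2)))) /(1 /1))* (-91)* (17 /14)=428400 /13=32953.85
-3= -3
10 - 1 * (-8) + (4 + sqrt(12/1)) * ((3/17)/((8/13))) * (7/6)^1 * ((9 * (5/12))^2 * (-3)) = -61425 * sqrt(3)/2176 - 41841/1088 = -87.35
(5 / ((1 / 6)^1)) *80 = 2400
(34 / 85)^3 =8 / 125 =0.06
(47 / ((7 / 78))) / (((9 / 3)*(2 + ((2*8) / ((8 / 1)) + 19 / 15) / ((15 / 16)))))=137475 / 4319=31.83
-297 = -297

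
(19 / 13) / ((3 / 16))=304 / 39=7.79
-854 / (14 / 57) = -3477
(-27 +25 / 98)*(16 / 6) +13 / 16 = -165833 / 2352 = -70.51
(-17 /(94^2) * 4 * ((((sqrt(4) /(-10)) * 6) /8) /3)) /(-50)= -17 /2209000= -0.00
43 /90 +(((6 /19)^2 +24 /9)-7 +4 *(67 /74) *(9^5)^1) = 257074754341 /1202130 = 213849.38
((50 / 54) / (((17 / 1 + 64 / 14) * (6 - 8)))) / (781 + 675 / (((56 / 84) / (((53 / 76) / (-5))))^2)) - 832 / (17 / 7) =-444657824362528 / 1297936543599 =-342.59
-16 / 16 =-1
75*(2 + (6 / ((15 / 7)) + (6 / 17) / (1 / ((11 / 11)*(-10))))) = 1620 / 17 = 95.29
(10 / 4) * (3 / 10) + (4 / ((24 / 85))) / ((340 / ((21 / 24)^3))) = 9559 / 12288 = 0.78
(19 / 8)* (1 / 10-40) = -7581 / 80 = -94.76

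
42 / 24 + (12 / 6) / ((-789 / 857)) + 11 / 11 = 0.58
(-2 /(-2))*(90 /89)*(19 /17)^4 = 11728890 /7433369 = 1.58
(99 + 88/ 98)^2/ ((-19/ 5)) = -119805125/ 45619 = -2626.21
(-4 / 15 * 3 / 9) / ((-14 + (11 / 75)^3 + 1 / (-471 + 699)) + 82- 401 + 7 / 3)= 2850000 / 10601758219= 0.00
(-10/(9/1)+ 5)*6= 70/3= 23.33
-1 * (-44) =44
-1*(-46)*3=138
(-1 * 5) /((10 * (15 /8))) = -4 /15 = -0.27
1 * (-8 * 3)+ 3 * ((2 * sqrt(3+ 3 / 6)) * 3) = -24+ 9 * sqrt(14) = 9.67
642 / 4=321 / 2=160.50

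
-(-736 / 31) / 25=736 / 775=0.95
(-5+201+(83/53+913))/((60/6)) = 5886/53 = 111.06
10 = 10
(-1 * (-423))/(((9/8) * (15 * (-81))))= -376/1215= -0.31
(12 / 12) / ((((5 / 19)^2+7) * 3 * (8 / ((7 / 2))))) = 2527 / 122496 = 0.02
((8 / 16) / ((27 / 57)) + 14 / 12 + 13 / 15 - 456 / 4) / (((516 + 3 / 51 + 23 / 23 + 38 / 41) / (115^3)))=-1058141785225 / 3249324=-325649.82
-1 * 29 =-29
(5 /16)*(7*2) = 4.38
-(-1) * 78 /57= 1.37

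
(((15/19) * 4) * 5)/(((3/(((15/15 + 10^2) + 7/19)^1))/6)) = 1155600/361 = 3201.11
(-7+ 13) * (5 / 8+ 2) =63 / 4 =15.75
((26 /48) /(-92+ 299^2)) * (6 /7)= 13 /2500652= 0.00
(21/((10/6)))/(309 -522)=-21/355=-0.06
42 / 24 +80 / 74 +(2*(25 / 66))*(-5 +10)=32327 / 4884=6.62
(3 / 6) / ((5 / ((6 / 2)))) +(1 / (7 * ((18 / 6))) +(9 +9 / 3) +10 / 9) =8479 / 630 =13.46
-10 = -10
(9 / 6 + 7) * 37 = 629 / 2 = 314.50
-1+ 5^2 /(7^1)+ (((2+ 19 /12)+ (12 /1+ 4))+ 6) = 2365 /84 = 28.15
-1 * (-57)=57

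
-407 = -407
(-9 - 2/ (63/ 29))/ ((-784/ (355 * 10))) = 1109375/ 24696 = 44.92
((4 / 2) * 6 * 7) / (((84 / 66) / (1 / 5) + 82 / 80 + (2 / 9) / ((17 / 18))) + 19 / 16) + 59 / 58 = 80662441 / 7645502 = 10.55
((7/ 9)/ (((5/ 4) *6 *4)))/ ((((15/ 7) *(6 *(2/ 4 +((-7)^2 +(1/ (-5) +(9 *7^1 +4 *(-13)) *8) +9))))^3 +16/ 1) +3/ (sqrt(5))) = 46586965999/ 11959046087098676700744-7 *sqrt(5)/ 19931743478497794501240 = 0.00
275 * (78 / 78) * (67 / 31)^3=2776.34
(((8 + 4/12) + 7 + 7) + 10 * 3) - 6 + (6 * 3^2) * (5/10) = 220/3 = 73.33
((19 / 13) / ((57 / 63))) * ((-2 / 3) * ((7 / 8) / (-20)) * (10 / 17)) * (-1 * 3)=-147 / 1768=-0.08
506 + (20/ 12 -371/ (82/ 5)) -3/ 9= 119239/ 246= 484.71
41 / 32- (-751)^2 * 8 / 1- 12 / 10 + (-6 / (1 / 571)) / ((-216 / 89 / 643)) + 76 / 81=-46712028347 / 12960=-3604323.17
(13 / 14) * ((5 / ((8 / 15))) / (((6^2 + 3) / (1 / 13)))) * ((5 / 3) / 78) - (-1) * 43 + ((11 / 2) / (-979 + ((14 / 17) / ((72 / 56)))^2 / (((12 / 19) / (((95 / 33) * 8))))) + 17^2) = 331.99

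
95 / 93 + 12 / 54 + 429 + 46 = 476.24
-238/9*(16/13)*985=-3750880/117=-32058.80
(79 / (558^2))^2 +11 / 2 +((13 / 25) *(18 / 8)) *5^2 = 3368927038477 / 96947540496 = 34.75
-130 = -130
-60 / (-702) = 10 / 117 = 0.09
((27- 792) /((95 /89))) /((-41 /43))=585531 /779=751.64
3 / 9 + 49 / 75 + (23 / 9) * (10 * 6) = 154.32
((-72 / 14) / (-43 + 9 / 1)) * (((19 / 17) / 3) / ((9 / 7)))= 38 / 867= 0.04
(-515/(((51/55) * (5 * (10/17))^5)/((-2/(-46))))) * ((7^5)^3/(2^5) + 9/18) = -449258389161432628987/27600000000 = -16277477868.17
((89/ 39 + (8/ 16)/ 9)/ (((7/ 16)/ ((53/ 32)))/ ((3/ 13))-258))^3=-24366300046271/ 32325184199812608000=-0.00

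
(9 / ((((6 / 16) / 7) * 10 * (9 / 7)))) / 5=196 / 75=2.61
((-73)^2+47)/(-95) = -5376/95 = -56.59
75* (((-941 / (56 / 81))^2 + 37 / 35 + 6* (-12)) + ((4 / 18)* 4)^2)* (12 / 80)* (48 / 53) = 2352815441021 / 124656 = 18874466.06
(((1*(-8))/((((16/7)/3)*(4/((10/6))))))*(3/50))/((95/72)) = -189/950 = -0.20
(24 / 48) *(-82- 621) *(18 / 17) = -6327 / 17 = -372.18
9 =9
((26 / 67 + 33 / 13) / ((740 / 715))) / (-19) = -28039 / 188404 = -0.15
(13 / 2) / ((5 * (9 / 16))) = 104 / 45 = 2.31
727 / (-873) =-727 / 873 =-0.83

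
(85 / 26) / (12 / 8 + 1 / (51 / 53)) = 4335 / 3367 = 1.29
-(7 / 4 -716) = 2857 / 4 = 714.25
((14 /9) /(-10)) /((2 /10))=-7 /9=-0.78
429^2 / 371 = 184041 / 371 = 496.07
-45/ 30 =-3/ 2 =-1.50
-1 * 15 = -15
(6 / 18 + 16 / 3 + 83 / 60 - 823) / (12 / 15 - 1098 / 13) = 212147 / 21752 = 9.75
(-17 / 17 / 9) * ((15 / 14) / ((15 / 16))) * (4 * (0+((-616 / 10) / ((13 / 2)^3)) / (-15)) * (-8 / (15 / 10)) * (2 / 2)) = 0.04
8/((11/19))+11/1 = 273/11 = 24.82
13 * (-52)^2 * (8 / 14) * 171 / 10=12021984 / 35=343485.26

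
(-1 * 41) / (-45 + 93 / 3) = 41 / 14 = 2.93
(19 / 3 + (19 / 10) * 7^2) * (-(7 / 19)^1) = -1099 / 30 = -36.63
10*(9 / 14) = 45 / 7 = 6.43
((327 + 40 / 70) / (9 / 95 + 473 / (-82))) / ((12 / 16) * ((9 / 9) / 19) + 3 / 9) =-814528632 / 5259443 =-154.87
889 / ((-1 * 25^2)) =-889 / 625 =-1.42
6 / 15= 2 / 5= 0.40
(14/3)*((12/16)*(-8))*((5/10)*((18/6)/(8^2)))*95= -1995/32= -62.34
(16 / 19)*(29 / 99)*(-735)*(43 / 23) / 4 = -1222060 / 14421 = -84.74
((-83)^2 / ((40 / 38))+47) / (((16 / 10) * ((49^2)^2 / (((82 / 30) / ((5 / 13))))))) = 10037989 / 1976503200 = 0.01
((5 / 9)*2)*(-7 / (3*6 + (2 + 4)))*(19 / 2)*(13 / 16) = -8645 / 3456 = -2.50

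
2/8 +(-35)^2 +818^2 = 2681397/4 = 670349.25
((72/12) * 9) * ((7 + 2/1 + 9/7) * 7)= 3888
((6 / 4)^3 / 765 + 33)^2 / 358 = 503688249 / 165539200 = 3.04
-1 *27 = -27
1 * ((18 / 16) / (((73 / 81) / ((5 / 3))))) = 1215 / 584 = 2.08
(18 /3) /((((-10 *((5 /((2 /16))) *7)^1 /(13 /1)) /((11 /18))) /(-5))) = 143 /1680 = 0.09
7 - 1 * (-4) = 11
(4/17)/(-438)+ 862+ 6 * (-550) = -9076676/3723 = -2438.00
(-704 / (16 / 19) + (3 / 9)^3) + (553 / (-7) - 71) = -26621 / 27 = -985.96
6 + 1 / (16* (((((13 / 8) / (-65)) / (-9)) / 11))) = 507 / 2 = 253.50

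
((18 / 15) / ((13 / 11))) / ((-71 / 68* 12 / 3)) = -0.24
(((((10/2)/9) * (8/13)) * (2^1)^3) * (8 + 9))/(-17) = -320/117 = -2.74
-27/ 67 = -0.40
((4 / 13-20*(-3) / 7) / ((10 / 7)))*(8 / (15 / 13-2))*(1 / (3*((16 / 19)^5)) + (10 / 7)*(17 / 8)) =-8502120713 / 37847040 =-224.64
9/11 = 0.82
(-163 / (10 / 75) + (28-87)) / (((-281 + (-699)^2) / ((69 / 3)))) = -0.06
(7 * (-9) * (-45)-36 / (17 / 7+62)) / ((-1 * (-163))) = 1278333 / 73513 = 17.39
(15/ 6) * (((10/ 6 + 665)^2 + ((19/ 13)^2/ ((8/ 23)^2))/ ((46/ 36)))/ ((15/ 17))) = 367755433231/ 292032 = 1259298.41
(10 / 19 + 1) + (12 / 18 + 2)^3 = 10511 / 513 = 20.49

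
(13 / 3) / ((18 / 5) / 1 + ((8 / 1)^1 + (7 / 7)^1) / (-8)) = 520 / 297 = 1.75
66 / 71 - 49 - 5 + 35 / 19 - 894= -945.23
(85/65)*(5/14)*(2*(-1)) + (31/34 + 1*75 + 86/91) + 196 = 841329/3094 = 271.92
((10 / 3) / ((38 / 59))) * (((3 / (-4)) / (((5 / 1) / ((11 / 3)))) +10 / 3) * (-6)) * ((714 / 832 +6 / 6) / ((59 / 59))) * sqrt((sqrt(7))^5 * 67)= -53314583 * sqrt(67) * 7^(1 / 4) / 47424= -14967.86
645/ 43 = 15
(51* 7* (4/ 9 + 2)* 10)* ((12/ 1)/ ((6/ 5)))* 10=2618000/ 3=872666.67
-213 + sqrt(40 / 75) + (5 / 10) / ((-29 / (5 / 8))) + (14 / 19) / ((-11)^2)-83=-315758855 / 1066736 + 2 * sqrt(30) / 15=-295.27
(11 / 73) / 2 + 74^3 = 59162715 / 146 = 405224.08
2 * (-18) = -36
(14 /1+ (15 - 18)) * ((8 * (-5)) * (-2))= 880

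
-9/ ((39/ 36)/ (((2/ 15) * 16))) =-17.72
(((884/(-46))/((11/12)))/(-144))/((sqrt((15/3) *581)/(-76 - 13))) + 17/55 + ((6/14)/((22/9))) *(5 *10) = 3494/385 - 19669 *sqrt(2905)/4409790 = 8.83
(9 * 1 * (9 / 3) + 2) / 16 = 29 / 16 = 1.81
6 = 6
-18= -18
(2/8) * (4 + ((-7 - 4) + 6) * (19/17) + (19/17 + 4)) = 15/17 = 0.88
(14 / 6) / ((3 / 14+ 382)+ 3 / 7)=98 / 16071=0.01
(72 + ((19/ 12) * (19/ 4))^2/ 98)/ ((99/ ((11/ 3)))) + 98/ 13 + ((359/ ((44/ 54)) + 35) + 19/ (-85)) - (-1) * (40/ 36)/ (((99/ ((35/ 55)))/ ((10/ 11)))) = 4354032473320787/ 8966287249920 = 485.60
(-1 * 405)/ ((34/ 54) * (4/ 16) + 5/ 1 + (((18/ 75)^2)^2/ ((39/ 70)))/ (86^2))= -82138935937500/ 1045985241421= -78.53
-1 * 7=-7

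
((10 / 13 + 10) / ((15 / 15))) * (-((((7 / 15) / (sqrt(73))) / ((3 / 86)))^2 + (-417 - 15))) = 1777943888 / 384345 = 4625.91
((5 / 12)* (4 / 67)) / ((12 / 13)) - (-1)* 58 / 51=47737 / 41004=1.16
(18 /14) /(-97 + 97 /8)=-72 /4753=-0.02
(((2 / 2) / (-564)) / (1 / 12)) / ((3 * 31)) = -1 / 4371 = -0.00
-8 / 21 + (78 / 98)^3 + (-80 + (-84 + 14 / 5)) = -284257777 / 1764735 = -161.08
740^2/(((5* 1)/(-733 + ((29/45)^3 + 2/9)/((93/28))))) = -136038082703632/1694925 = -80262007.29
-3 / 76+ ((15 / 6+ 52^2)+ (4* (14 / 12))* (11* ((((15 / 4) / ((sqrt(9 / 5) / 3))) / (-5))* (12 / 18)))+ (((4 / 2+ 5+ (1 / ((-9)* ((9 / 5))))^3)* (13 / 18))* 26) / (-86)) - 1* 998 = 26680617290317 / 15630742692 - 77* sqrt(5) / 3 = 1649.54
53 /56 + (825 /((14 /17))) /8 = 14131 /112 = 126.17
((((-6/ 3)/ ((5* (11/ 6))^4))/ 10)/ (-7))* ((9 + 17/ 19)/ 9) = 27072/ 6085165625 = 0.00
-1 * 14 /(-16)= 7 /8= 0.88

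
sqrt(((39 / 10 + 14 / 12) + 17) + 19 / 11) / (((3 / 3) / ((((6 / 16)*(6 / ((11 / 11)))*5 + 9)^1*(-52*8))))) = -2808*sqrt(647790) / 55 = -41091.46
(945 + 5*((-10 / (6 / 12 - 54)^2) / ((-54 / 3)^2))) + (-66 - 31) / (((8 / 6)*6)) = 6920954447 / 7418952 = 932.87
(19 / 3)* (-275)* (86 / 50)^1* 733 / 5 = -6587471 / 15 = -439164.73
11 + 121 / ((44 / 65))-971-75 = -856.25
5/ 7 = 0.71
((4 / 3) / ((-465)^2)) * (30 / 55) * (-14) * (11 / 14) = -0.00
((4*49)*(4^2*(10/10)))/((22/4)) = 6272/11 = 570.18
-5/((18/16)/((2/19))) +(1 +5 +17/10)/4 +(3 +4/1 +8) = 112567/6840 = 16.46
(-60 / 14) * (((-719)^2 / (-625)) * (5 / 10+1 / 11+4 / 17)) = 479222847 / 163625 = 2928.79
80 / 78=40 / 39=1.03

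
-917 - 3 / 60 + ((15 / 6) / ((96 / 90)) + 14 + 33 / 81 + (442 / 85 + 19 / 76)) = -3865747 / 4320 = -894.85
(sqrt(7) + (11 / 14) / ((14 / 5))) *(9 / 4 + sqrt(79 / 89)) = (55 + 196 *sqrt(7)) *(4 *sqrt(7031) + 801) / 69776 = 9.34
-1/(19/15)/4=-0.20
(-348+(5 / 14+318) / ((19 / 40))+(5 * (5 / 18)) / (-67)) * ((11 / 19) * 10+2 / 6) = 18036672839 / 9142686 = 1972.80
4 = 4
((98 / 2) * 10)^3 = 117649000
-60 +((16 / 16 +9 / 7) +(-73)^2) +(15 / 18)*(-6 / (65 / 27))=479498 / 91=5269.21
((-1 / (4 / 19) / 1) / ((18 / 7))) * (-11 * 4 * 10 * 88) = 643720 / 9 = 71524.44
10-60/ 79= 9.24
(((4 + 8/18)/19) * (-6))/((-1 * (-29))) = -80/1653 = -0.05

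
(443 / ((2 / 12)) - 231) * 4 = 9708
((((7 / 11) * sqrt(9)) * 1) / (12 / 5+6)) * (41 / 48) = 205 / 1056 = 0.19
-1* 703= -703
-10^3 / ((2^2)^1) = -250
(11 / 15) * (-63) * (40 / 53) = -1848 / 53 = -34.87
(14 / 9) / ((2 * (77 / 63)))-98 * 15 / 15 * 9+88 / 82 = -397011 / 451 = -880.29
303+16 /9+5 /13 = 35704 /117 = 305.16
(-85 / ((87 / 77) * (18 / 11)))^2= 5183280025 / 2452356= 2113.59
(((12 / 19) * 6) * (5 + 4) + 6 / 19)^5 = 119643398733024 / 2476099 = 48319311.44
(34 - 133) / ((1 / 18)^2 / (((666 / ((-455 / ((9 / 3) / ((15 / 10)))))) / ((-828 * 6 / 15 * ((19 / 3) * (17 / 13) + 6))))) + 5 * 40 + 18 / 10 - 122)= -8901090 / 7623203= -1.17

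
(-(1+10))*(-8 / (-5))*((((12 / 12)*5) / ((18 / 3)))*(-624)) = 9152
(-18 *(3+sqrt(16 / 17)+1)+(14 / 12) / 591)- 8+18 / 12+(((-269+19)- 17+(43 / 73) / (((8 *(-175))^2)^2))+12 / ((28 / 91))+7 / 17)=-2587238685852798703937 / 8452645588800000000- 72 *sqrt(17) / 17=-323.55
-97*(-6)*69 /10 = 4015.80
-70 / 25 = -14 / 5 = -2.80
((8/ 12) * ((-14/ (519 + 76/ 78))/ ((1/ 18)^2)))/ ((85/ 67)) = -1128816/ 246245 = -4.58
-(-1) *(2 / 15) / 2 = 1 / 15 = 0.07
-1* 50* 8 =-400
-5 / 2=-2.50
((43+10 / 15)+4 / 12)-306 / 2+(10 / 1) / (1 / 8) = -29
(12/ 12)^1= 1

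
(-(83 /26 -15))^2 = 94249 /676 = 139.42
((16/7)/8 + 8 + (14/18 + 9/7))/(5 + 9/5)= 1630/1071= 1.52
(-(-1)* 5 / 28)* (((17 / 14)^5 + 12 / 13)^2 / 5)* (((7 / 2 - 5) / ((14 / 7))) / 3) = -620609188896841 / 5475012109385728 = -0.11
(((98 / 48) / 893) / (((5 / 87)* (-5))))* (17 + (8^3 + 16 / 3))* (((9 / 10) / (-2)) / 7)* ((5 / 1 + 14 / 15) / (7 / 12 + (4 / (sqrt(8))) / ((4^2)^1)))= 608189421 / 213761875-260652609* sqrt(2) / 855047500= 2.41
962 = 962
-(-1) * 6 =6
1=1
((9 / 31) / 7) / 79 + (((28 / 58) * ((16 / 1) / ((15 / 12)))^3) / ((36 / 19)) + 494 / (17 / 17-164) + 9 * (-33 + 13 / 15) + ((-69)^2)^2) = 2066454995532305384 / 91164331125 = 22667363.10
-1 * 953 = -953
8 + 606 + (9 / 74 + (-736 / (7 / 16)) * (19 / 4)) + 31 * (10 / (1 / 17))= -1091289 / 518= -2106.74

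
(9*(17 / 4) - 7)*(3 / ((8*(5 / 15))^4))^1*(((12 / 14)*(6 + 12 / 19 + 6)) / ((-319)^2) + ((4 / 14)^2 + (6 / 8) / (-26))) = 15829894526625 / 161430029336576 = 0.10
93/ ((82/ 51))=4743/ 82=57.84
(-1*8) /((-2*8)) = 1 /2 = 0.50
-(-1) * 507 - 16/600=38023/75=506.97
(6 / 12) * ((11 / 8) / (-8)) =-11 / 128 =-0.09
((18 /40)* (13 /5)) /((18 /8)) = 13 /25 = 0.52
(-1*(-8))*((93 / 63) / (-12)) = -0.98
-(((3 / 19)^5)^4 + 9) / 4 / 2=-169154880558956813613492405 / 150359893830183832773422404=-1.13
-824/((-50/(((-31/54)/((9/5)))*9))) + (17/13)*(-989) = -2352773/1755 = -1340.61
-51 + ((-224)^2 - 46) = 50079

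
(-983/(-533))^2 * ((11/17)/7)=10629179/33806591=0.31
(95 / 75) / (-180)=-19 / 2700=-0.01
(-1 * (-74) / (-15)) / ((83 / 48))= -1184 / 415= -2.85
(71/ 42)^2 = 2.86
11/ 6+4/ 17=211/ 102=2.07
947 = 947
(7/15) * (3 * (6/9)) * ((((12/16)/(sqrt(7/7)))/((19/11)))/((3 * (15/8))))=308/4275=0.07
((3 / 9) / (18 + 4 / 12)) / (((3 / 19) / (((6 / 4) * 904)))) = 8588 / 55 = 156.15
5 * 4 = 20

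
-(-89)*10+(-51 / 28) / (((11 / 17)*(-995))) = 272750267 / 306460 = 890.00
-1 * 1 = -1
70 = 70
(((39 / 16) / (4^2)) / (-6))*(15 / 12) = -65 / 2048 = -0.03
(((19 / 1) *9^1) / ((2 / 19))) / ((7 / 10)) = 16245 / 7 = 2320.71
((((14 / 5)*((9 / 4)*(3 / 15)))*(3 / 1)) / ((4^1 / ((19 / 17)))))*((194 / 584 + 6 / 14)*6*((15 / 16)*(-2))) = -1435887 / 158848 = -9.04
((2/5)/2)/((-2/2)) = -1/5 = -0.20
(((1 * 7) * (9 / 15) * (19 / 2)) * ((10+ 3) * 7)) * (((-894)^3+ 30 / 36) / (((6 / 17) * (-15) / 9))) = 882075502821149 / 200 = 4410377514105.74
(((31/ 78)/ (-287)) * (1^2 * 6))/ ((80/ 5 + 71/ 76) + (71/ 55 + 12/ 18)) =-388740/ 883885093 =-0.00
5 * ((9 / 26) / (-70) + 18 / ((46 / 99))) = 193.67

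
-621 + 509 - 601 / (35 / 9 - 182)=-174127 / 1603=-108.63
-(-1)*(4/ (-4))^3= -1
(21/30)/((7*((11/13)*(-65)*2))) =-1/1100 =-0.00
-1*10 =-10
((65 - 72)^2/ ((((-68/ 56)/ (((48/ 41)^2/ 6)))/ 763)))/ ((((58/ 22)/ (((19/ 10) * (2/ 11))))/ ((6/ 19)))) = -1205955072/ 4143665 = -291.04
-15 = -15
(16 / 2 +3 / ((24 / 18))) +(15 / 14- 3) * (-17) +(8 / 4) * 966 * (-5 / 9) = -86545 / 84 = -1030.30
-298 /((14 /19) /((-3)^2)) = -25479 /7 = -3639.86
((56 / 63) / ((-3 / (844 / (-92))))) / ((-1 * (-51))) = 1688 / 31671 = 0.05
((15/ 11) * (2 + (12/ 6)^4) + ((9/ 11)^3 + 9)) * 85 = 3857130/ 1331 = 2897.92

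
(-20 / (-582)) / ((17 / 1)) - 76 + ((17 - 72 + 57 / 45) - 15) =-3579929 / 24735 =-144.73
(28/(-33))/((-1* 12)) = 7/99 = 0.07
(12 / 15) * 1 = 4 / 5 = 0.80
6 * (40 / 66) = 40 / 11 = 3.64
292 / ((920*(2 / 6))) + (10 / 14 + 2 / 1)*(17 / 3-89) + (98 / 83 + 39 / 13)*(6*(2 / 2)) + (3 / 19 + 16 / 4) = -1492884427 / 7616910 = -196.00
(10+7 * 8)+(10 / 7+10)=542 / 7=77.43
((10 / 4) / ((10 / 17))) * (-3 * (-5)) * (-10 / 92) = -1275 / 184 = -6.93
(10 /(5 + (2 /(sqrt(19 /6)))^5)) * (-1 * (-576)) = 71311651200 /53939851 -2395422720 * sqrt(114) /53939851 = 847.90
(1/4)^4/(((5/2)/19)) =19/640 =0.03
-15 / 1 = -15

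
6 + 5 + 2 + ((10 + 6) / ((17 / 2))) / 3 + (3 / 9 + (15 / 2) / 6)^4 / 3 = 16626977 / 1057536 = 15.72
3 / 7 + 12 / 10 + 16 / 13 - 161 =-71954 / 455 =-158.14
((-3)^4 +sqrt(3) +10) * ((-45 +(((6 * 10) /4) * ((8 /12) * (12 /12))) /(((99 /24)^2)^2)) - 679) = -78129491804 /1185921 - 858565844 * sqrt(3) /1185921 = -67134.80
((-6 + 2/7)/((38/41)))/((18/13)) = -5330/1197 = -4.45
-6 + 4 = -2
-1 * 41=-41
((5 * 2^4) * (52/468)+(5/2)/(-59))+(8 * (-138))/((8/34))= -4973509/1062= -4683.15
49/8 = 6.12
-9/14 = -0.64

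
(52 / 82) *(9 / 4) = 117 / 82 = 1.43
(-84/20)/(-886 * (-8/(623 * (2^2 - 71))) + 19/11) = -9642171/3575555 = -2.70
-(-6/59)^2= -36/3481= -0.01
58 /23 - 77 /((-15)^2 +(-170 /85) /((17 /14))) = 190119 /87331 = 2.18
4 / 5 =0.80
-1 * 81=-81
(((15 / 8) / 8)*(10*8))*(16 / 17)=300 / 17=17.65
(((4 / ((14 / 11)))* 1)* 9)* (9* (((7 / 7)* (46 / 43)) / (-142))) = -40986 / 21371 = -1.92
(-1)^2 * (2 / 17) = 2 / 17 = 0.12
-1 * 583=-583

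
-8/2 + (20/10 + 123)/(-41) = -289/41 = -7.05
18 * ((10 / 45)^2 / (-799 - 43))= -4 / 3789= -0.00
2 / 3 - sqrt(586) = 2 / 3 - sqrt(586) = -23.54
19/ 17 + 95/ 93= 3382/ 1581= 2.14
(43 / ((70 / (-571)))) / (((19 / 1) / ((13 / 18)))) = -319189 / 23940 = -13.33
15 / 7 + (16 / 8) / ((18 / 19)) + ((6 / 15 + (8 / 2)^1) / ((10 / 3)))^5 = 5082717259 / 615234375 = 8.26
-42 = -42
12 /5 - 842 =-4198 /5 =-839.60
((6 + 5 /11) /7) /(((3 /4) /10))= 12.29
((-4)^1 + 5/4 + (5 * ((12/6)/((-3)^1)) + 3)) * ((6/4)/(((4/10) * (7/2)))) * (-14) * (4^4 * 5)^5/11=158913789952000000/11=14446708177454545.45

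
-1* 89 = -89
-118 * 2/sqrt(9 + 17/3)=-118 * sqrt(33)/11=-61.62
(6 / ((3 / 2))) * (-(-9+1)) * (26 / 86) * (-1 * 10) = -4160 / 43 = -96.74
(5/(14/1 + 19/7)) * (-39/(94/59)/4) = -2065/1128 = -1.83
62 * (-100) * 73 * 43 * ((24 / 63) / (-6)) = 77847200 / 63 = 1235669.84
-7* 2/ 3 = -14/ 3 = -4.67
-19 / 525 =-0.04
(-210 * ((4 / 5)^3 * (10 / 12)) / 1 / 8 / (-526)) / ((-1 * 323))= -0.00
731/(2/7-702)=-5117/4912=-1.04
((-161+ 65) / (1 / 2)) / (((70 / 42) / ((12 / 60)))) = -576 / 25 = -23.04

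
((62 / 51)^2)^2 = 14776336 / 6765201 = 2.18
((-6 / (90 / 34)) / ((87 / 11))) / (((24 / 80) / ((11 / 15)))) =-8228 / 11745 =-0.70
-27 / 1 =-27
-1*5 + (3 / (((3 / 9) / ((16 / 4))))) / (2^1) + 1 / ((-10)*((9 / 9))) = 129 / 10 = 12.90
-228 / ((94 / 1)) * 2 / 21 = -0.23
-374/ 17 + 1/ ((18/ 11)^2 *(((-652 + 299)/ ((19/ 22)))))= -5032577/ 228744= -22.00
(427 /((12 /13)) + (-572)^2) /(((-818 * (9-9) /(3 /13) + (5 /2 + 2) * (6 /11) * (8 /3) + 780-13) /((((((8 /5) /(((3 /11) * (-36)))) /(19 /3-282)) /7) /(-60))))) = -475742839 /797989336200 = -0.00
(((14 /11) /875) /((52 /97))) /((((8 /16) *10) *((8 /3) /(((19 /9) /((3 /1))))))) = 1843 /12870000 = 0.00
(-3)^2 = 9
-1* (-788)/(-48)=-197/12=-16.42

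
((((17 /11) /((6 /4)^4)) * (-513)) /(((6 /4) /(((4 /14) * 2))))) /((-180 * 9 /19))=196384 /280665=0.70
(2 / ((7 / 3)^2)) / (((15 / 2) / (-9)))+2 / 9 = -482 / 2205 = -0.22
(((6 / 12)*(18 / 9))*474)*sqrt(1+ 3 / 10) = 237*sqrt(130) / 5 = 540.44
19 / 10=1.90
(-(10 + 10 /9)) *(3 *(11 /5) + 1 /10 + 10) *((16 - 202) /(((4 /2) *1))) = 51770 /3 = 17256.67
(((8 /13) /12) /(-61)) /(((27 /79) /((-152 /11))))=24016 /706563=0.03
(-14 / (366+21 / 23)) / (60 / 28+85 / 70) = -4508 / 396633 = -0.01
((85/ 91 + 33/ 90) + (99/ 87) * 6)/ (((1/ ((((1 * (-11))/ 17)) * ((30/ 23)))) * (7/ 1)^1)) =-7078709/ 7222943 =-0.98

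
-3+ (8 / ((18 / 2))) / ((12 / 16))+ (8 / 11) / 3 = -467 / 297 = -1.57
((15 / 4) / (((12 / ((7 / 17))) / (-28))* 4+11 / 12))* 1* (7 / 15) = -1029 / 1909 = -0.54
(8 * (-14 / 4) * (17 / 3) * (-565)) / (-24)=-67235 / 18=-3735.28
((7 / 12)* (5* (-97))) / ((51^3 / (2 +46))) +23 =3037393 / 132651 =22.90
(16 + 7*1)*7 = 161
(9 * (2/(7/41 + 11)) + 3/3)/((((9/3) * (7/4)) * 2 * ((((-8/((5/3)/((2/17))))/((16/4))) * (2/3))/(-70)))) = 127075/687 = 184.97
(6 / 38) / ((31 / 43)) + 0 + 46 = 27223 / 589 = 46.22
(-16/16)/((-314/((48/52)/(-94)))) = -3/95927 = -0.00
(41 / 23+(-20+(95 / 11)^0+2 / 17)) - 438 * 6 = -2645.10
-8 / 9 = -0.89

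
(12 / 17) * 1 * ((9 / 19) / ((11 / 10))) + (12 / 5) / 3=19612 / 17765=1.10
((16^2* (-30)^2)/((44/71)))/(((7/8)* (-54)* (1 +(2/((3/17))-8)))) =-1817600/1001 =-1815.78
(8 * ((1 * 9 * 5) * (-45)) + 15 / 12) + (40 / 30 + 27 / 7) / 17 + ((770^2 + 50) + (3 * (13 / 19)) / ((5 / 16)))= 78243007067 / 135660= 576758.12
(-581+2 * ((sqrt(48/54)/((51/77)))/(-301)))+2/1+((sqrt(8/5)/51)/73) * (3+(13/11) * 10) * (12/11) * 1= -579-44 * sqrt(2)/6579+1304 * sqrt(10)/750805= -579.00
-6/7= -0.86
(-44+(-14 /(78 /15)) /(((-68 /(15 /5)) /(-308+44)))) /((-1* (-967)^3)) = -16654 /199835064923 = -0.00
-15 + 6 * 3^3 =147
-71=-71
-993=-993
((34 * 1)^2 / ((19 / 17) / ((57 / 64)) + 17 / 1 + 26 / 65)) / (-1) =-294780 / 4757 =-61.97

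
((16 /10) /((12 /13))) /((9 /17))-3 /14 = 5783 /1890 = 3.06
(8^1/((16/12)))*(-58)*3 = -1044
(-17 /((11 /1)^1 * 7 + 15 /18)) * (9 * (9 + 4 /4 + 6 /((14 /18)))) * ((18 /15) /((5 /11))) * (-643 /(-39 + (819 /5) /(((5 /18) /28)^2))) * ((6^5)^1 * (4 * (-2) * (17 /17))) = -2209.46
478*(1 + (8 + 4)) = 6214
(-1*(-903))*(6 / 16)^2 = 8127 / 64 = 126.98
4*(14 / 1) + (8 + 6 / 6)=65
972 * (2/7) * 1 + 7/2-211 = 983/14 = 70.21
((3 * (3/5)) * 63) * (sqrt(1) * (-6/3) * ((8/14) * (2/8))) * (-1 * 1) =162/5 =32.40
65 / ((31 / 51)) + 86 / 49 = 165101 / 1519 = 108.69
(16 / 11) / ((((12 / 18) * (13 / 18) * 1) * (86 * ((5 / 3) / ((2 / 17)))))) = 1296 / 522665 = 0.00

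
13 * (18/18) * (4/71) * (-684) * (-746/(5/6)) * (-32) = -5094475776/355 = -14350635.99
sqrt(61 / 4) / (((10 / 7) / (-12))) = -21 * sqrt(61) / 5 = -32.80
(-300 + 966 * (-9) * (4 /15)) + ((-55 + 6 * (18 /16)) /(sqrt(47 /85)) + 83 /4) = -51953 /20-193 * sqrt(3995) /188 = -2662.54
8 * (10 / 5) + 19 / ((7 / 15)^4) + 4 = 1009895 / 2401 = 420.61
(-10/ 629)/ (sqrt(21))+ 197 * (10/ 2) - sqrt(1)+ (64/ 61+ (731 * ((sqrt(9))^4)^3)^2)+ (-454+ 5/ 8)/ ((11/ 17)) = 810134960989636431433/ 5368 - 10 * sqrt(21)/ 13209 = 150919329543523925.38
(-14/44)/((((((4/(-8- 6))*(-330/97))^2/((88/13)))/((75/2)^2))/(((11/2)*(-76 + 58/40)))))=24059424585/18304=1314435.35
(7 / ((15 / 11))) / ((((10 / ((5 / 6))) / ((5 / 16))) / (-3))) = -77 / 192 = -0.40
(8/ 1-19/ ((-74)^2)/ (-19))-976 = -5300767/ 5476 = -968.00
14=14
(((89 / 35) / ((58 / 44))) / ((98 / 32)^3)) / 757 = 8019968 / 90396197395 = 0.00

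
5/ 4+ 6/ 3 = 13/ 4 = 3.25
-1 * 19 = -19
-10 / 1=-10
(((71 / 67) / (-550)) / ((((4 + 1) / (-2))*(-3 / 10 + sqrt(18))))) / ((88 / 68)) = 1207 / 120996975 + 2414*sqrt(2) / 24199395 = 0.00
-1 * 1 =-1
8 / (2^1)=4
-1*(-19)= 19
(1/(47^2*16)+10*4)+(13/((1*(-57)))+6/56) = 562385291/14102256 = 39.88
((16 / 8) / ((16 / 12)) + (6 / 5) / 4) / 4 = 9 / 20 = 0.45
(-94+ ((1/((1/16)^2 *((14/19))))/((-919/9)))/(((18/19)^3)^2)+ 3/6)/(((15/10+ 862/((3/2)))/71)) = -5297290228985/437727894723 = -12.10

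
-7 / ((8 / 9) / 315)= -19845 / 8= -2480.62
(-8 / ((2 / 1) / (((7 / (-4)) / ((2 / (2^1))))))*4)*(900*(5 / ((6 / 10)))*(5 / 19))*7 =7350000 / 19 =386842.11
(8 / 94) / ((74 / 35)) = 70 / 1739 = 0.04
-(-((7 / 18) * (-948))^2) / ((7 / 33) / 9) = 5766684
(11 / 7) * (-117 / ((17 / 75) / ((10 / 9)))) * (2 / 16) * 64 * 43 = -36894000 / 119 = -310033.61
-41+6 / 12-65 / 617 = -40.61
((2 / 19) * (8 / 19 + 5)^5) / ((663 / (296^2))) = 2031419145877376 / 31191419103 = 65127.50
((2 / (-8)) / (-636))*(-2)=-1 / 1272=-0.00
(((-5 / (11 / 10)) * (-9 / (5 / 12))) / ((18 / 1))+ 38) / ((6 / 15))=1195 / 11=108.64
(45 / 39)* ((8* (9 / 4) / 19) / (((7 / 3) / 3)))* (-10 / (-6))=4050 / 1729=2.34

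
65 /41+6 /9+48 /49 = 19477 /6027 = 3.23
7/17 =0.41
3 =3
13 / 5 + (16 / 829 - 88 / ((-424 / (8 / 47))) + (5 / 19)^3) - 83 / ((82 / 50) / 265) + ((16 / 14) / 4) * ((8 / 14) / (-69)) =-131638136790866476007 / 9817210263955605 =-13408.91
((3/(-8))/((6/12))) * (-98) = 147/2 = 73.50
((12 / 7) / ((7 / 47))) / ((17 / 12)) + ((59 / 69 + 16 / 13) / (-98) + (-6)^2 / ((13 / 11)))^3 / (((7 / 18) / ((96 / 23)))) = 1186098876589396024 / 3917838643271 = 302743.17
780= 780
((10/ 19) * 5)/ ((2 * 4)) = 25/ 76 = 0.33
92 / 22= 4.18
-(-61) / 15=61 / 15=4.07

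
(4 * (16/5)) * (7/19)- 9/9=353/95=3.72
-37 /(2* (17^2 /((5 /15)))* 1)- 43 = -74599 /1734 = -43.02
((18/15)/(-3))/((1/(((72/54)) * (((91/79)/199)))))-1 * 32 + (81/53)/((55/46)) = -4224059726/137480145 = -30.72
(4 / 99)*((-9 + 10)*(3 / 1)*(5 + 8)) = 52 / 33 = 1.58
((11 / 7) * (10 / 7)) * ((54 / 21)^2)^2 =11547360 / 117649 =98.15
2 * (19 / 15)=38 / 15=2.53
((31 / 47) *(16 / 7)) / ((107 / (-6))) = -2976 / 35203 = -0.08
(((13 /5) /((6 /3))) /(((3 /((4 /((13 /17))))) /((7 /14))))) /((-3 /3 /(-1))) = 17 /15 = 1.13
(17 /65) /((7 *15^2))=17 /102375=0.00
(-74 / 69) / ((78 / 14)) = -518 / 2691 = -0.19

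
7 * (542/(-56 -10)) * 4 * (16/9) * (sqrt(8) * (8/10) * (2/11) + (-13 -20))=121408/9 -1942528 * sqrt(2)/16335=13321.60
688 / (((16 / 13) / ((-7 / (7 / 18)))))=-10062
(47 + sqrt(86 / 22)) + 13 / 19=sqrt(473) / 11 + 906 / 19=49.66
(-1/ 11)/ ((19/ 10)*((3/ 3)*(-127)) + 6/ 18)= 30/ 79519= 0.00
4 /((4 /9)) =9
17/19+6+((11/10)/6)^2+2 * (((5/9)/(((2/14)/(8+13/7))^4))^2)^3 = 545543322650126452563694551076023718823137973899/68400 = 7975779570908281470229452000000000000000000.00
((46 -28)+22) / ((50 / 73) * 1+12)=1460 / 463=3.15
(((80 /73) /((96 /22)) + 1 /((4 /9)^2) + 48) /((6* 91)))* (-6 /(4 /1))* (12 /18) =-0.10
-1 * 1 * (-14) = 14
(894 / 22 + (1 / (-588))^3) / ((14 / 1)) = 2.90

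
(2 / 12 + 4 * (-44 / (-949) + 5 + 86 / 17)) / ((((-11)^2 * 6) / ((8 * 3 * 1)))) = 7857562 / 5856279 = 1.34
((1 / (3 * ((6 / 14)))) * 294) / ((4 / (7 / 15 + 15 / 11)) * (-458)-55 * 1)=-0.22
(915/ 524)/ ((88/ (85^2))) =6610875/ 46112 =143.37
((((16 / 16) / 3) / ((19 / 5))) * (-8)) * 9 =-120 / 19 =-6.32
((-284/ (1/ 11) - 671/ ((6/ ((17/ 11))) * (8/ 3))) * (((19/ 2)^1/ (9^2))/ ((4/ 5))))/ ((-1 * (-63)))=-538555/ 72576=-7.42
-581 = -581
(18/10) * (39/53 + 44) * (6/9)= 14226/265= 53.68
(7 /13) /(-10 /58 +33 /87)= 203 /78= 2.60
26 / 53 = 0.49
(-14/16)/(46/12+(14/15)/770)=-0.23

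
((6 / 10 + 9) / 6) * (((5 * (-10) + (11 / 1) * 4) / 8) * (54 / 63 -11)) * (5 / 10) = 213 / 35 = 6.09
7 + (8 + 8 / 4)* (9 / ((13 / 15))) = 110.85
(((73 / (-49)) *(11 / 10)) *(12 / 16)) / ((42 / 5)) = -803 / 5488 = -0.15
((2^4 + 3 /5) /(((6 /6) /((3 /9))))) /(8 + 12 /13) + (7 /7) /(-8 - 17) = 5047 /8700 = 0.58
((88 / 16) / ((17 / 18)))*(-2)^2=396 / 17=23.29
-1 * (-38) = 38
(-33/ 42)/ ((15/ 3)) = -11/ 70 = -0.16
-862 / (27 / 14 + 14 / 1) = -12068 / 223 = -54.12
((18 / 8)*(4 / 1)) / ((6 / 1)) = 3 / 2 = 1.50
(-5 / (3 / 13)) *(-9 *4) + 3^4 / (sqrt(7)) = 81 *sqrt(7) / 7 + 780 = 810.62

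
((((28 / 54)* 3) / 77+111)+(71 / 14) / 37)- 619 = -26043191 / 51282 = -507.84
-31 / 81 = -0.38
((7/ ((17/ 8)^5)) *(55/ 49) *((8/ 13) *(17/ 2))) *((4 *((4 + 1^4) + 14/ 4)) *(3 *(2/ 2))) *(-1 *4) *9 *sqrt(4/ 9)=-1038090240/ 447083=-2321.92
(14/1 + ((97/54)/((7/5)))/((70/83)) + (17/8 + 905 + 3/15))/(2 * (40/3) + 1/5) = 48837029/1421784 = 34.35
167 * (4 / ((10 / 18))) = 6012 / 5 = 1202.40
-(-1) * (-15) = -15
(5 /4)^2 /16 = 25 /256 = 0.10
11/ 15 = 0.73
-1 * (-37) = 37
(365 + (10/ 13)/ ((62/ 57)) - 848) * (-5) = 971820/ 403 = 2411.46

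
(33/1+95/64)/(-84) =-2207/5376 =-0.41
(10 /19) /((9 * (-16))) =-5 /1368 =-0.00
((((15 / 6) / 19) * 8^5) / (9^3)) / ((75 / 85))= 278528 / 41553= 6.70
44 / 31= 1.42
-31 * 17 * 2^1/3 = -1054/3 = -351.33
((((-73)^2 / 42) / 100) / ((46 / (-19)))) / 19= -5329 / 193200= -0.03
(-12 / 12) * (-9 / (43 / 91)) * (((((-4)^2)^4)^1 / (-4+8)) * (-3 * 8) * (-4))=1288175616 / 43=29957572.47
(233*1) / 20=233 / 20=11.65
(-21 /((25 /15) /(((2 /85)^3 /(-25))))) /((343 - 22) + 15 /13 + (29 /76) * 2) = 248976 /12245729265625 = 0.00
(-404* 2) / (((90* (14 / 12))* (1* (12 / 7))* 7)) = -202 / 315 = -0.64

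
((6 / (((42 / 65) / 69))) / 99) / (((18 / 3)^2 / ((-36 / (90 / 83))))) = -24817 / 4158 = -5.97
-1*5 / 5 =-1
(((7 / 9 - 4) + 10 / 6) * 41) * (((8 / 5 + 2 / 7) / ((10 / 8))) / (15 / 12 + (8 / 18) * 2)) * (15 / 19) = -23616 / 665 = -35.51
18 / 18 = 1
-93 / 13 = -7.15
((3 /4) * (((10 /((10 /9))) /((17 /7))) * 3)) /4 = 567 /272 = 2.08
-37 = -37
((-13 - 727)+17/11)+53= -7540/11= -685.45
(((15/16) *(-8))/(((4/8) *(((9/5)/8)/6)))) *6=-2400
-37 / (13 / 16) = -592 / 13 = -45.54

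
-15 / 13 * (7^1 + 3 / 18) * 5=-1075 / 26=-41.35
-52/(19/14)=-38.32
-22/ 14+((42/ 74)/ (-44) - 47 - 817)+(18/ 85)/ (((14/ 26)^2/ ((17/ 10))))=-1723758637/ 1994300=-864.34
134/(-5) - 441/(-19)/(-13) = -35303/1235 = -28.59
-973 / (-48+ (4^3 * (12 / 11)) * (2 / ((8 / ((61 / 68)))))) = 30.08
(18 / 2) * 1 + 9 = 18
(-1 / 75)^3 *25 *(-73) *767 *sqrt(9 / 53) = 55991 *sqrt(53) / 298125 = 1.37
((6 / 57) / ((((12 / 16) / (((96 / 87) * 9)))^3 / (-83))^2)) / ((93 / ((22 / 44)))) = 7362448606843895808 / 350350936069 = 21014496.75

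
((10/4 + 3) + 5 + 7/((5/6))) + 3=219/10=21.90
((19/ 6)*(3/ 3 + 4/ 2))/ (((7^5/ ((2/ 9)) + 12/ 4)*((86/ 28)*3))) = 266/ 19513701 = 0.00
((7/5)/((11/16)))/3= 112/165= 0.68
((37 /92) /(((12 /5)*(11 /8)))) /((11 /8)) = 740 /8349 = 0.09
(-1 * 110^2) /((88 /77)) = -21175 /2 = -10587.50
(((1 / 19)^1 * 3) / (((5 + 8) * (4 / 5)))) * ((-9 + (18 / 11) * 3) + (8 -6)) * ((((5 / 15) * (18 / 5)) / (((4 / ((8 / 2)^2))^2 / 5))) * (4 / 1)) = -33120 / 2717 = -12.19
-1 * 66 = -66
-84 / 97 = -0.87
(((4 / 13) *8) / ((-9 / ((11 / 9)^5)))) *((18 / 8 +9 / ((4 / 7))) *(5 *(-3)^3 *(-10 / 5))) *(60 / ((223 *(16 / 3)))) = -128840800 / 704457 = -182.89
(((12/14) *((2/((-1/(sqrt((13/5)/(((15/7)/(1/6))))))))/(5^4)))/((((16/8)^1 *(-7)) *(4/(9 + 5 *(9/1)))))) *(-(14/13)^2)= -54 *sqrt(182)/528125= -0.00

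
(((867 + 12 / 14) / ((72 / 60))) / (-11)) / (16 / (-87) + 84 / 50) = -22021875 / 501116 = -43.95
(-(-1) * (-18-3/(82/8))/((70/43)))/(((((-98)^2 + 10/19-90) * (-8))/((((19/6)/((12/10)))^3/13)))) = 17511884375/83915513450496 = 0.00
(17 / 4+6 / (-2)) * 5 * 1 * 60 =375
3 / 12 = 1 / 4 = 0.25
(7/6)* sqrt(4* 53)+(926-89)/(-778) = -837/778+7* sqrt(53)/3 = 15.91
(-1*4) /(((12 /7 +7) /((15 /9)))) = -140 /183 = -0.77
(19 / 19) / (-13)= -1 / 13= -0.08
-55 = -55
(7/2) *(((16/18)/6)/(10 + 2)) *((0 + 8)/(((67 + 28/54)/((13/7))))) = 52/5469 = 0.01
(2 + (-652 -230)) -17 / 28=-880.61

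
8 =8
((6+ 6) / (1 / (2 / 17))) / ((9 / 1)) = 8 / 51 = 0.16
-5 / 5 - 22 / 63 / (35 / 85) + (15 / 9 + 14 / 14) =361 / 441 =0.82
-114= -114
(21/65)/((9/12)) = 28/65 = 0.43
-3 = -3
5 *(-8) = -40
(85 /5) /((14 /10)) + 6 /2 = 106 /7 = 15.14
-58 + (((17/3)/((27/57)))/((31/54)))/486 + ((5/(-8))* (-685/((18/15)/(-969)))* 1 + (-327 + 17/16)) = -20857058963/60264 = -346094.83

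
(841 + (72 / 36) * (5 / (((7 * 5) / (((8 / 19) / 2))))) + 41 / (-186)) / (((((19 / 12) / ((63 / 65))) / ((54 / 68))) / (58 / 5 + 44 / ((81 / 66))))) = 1199243154222 / 61830275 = 19395.73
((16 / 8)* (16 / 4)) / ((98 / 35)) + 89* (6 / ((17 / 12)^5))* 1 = 958531156 / 9938999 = 96.44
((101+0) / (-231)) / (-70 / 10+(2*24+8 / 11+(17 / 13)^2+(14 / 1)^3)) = -0.00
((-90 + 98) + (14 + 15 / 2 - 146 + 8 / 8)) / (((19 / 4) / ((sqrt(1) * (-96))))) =2334.32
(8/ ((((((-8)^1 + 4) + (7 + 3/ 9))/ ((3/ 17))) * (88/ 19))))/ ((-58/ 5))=-171/ 21692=-0.01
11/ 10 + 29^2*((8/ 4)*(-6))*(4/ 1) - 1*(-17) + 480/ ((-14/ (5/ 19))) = -53677367/ 1330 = -40358.92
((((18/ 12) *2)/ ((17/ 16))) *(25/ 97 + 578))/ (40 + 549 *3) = 384624/ 397409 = 0.97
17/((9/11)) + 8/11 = 2129/99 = 21.51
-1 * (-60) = 60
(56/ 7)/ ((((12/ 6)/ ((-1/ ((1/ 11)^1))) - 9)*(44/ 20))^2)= 200/ 10201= 0.02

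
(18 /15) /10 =3 /25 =0.12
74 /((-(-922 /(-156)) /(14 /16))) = -10101 /922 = -10.96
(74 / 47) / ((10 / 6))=222 / 235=0.94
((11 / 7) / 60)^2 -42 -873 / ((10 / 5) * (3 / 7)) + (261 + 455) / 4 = -155496479 / 176400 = -881.50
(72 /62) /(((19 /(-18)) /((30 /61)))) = -19440 /35929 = -0.54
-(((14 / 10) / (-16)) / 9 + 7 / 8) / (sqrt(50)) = -623 * sqrt(2) / 7200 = -0.12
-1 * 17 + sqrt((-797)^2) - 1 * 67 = 713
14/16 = 7/8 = 0.88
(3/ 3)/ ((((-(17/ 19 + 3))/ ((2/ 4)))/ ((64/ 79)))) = -304/ 2923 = -0.10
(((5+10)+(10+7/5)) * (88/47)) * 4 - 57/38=92223/470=196.22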